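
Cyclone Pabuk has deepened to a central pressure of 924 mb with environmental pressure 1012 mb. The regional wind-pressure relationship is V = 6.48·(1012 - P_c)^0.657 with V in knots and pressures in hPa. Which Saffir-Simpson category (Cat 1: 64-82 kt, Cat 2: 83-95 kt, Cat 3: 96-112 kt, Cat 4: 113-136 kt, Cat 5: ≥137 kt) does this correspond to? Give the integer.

ΔP = 1012 − 924 = 88 mb.
V ≈ 6.48 × 88^0.657 = 6.48 × 18.95 ≈ 123 kt.
123 kt falls in the Category 4 band.

4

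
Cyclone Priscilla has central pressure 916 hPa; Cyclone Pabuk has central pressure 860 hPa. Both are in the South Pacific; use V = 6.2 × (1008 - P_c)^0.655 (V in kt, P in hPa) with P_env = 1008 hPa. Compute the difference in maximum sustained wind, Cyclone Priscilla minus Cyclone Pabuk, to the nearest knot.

Cyclone Priscilla: ΔP = 92; V ≈ 6.2 × 92^0.655 ≈ 119.86 kt.
Cyclone Pabuk: ΔP = 148; V ≈ 6.2 × 148^0.655 ≈ 163.65 kt.
Difference ≈ 119.86 − 163.65 = -43.79 → -44 kt.

-44 kt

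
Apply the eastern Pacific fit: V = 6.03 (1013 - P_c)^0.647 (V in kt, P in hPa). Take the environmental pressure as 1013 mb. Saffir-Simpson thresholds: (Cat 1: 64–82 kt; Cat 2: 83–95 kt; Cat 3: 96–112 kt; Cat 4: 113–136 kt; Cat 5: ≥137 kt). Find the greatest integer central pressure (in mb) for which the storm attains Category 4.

920 mb

Category 4 begins at V = 113 kt.
Required ΔP = (113/6.03)^(1/0.647) = 18.740^1.546 ≈ 92.72 mb.
P_c ≤ 1013 − 92.72 = 920.28, so the highest integer P_c is 920 mb.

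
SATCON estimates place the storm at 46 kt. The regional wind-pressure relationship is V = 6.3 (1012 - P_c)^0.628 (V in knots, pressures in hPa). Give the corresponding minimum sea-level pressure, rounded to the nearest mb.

ΔP = (V / 6.3)^(1/0.628) = (46/6.3)^1.592.
46/6.3 = 7.302; 7.302^1.592 ≈ 23.71 mb.
P_c = 1012 − 23.71 = 988.29 ≈ 988 mb.

988 mb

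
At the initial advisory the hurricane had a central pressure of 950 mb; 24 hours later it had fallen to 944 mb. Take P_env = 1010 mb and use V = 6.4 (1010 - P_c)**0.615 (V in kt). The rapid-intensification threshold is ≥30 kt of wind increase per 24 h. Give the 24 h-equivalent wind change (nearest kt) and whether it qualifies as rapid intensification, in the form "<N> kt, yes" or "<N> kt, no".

5 kt, no

V₁: ΔP = 60, V ≈ 6.4 × 60^0.615 ≈ 79.39 kt.
V₂: ΔP = 66, V ≈ 6.4 × 66^0.615 ≈ 84.18 kt.
ΔV over 24 h = 4.79 kt → 24 h equivalent = 4.79 × 24/24 ≈ 4.79 kt.
5 kt < 30 kt ⇒ not rapid intensification.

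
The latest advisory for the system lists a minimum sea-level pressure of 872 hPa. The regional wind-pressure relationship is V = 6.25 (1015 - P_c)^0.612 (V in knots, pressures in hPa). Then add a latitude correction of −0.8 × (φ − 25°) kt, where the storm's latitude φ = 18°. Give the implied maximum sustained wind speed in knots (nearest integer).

136 kt

ΔP = 1015 − 872 = 143 hPa.
143^0.612 ≈ 20.848.
V ≈ 6.25 × 20.848 ≈ 130.3 kt.
Latitude correction: −0.8 × (18 − 25) = 5.6 kt.
Corrected V ≈ 135.9 kt → 136 kt.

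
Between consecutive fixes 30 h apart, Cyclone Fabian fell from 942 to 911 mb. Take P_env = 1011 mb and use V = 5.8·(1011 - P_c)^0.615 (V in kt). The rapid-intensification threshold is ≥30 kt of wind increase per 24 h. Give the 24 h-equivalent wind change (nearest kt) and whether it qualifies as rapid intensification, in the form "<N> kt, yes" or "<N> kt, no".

V₁: ΔP = 69, V ≈ 5.8 × 69^0.615 ≈ 78.40 kt.
V₂: ΔP = 100, V ≈ 5.8 × 100^0.615 ≈ 98.50 kt.
ΔV over 30 h = 20.10 kt → 24 h equivalent = 20.10 × 24/30 ≈ 16.08 kt.
16 kt < 30 kt ⇒ not rapid intensification.

16 kt, no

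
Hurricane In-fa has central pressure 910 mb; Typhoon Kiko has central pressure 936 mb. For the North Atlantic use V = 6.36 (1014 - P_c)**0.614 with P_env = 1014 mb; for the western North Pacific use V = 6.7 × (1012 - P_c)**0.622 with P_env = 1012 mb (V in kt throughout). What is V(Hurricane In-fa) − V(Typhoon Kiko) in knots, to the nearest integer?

11 kt

Hurricane In-fa: ΔP = 104; V ≈ 6.36 × 104^0.614 ≈ 110.13 kt.
Typhoon Kiko: ΔP = 76; V ≈ 6.7 × 76^0.622 ≈ 99.07 kt.
Difference ≈ 110.13 − 99.07 = 11.06 → 11 kt.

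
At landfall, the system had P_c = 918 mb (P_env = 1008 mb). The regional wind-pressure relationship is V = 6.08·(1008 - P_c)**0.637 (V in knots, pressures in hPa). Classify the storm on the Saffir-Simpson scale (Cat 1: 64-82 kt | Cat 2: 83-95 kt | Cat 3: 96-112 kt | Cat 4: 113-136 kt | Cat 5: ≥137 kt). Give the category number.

ΔP = 1008 − 918 = 90 mb.
V ≈ 6.08 × 90^0.637 = 6.08 × 17.57 ≈ 107 kt.
107 kt falls in the Category 3 band.

3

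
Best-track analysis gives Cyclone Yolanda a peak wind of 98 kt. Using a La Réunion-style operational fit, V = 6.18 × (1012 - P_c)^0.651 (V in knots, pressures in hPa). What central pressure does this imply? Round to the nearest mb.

942 mb

ΔP = (V / 6.18)^(1/0.651) = (98/6.18)^1.536.
98/6.18 = 15.858; 15.858^1.536 ≈ 69.77 mb.
P_c = 1012 − 69.77 = 942.23 ≈ 942 mb.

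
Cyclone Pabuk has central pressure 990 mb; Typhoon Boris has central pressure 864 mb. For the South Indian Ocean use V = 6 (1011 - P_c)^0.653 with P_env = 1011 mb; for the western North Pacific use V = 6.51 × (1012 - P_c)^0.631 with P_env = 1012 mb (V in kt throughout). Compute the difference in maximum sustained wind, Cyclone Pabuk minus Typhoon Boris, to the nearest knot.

-109 kt

Cyclone Pabuk: ΔP = 21; V ≈ 6 × 21^0.653 ≈ 43.81 kt.
Typhoon Boris: ΔP = 148; V ≈ 6.51 × 148^0.631 ≈ 152.41 kt.
Difference ≈ 43.81 − 152.41 = -108.60 → -109 kt.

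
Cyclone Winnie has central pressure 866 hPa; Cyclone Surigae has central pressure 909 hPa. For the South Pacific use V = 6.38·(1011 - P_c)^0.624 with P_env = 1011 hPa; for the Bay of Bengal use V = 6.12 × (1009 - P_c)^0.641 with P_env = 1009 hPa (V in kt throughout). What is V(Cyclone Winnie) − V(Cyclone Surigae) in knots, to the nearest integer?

Cyclone Winnie: ΔP = 145; V ≈ 6.38 × 145^0.624 ≈ 142.40 kt.
Cyclone Surigae: ΔP = 100; V ≈ 6.12 × 100^0.641 ≈ 117.15 kt.
Difference ≈ 142.40 − 117.15 = 25.25 → 25 kt.

25 kt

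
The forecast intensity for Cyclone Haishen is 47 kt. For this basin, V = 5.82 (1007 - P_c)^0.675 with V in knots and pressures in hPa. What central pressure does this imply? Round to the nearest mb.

ΔP = (V / 5.82)^(1/0.675) = (47/5.82)^1.481.
47/5.82 = 8.076; 8.076^1.481 ≈ 22.08 mb.
P_c = 1007 − 22.08 = 984.92 ≈ 985 mb.

985 mb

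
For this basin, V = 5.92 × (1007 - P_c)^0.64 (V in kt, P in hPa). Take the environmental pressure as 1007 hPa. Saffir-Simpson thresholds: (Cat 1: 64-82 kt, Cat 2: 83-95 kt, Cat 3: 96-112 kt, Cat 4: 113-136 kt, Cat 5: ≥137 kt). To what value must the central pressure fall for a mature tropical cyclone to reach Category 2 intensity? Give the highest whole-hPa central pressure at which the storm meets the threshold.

945 hPa

Category 2 begins at V = 83 kt.
Required ΔP = (83/5.92)^(1/0.64) = 14.020^1.562 ≈ 61.92 hPa.
P_c ≤ 1007 − 61.92 = 945.08, so the highest integer P_c is 945 hPa.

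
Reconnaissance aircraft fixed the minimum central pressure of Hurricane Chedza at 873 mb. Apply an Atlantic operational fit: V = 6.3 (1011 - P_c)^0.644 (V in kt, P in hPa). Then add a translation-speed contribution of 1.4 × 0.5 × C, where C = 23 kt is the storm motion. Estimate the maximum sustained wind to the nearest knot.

167 kt

ΔP = 1011 − 873 = 138 mb.
138^0.644 ≈ 23.883.
V ≈ 6.3 × 23.883 ≈ 150.5 kt.
Translation term: 1.4 × 0.5 × 23 = 16.1 kt.
Corrected V ≈ 166.6 kt → 167 kt.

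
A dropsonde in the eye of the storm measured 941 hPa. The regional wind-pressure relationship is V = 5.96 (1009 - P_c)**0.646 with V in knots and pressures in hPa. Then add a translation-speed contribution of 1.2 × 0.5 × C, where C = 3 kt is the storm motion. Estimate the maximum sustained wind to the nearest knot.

93 kt

ΔP = 1009 − 941 = 68 hPa.
68^0.646 ≈ 15.269.
V ≈ 5.96 × 15.269 ≈ 91.0 kt.
Translation term: 1.2 × 0.5 × 3 = 1.8 kt.
Corrected V ≈ 92.8 kt → 93 kt.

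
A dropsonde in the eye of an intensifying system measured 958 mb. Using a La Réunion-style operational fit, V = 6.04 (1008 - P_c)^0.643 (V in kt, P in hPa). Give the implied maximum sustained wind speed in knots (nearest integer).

ΔP = 1008 − 958 = 50 mb.
50^0.643 ≈ 12.372.
V ≈ 6.04 × 12.372 ≈ 74.7 kt.

75 kt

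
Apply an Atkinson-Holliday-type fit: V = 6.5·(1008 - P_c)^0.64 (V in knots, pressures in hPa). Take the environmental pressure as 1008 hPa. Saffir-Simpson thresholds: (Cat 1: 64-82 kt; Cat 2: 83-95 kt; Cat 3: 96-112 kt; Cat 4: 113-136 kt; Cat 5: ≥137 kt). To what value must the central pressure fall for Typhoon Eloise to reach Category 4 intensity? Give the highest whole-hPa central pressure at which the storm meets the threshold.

Category 4 begins at V = 113 kt.
Required ΔP = (113/6.5)^(1/0.64) = 17.385^1.562 ≈ 86.65 hPa.
P_c ≤ 1008 − 86.65 = 921.35, so the highest integer P_c is 921 hPa.

921 hPa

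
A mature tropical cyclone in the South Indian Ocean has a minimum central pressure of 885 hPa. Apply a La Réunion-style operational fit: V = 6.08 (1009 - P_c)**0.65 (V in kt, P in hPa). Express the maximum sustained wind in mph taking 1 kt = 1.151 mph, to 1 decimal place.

160.6 mph

ΔP = 1009 − 885 = 124 hPa.
V ≈ 6.08 × 124^0.65 = 6.08 × 22.947 ≈ 139.517 kt.
139.517 × 1.151 ≈ 160.58 mph → 160.6 mph.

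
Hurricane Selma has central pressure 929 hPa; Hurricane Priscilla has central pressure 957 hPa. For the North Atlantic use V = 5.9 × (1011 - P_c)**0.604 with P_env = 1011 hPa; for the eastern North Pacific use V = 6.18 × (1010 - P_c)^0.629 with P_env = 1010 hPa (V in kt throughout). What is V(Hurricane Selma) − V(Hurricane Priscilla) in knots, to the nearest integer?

Hurricane Selma: ΔP = 82; V ≈ 5.9 × 82^0.604 ≈ 84.49 kt.
Hurricane Priscilla: ΔP = 53; V ≈ 6.18 × 53^0.629 ≈ 75.09 kt.
Difference ≈ 84.49 − 75.09 = 9.40 → 9 kt.

9 kt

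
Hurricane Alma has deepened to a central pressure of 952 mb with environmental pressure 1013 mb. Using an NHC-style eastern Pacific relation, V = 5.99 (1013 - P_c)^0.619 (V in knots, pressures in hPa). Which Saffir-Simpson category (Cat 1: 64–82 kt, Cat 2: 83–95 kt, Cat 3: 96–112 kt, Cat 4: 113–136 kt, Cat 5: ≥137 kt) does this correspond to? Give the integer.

1

ΔP = 1013 − 952 = 61 mb.
V ≈ 5.99 × 61^0.619 = 5.99 × 12.74 ≈ 76 kt.
76 kt falls in the Category 1 band.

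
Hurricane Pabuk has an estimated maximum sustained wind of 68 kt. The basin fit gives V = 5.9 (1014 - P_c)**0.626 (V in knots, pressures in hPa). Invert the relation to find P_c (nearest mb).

ΔP = (V / 5.9)^(1/0.626) = (68/5.9)^1.597.
68/5.9 = 11.525; 11.525^1.597 ≈ 49.65 mb.
P_c = 1014 − 49.65 = 964.35 ≈ 964 mb.

964 mb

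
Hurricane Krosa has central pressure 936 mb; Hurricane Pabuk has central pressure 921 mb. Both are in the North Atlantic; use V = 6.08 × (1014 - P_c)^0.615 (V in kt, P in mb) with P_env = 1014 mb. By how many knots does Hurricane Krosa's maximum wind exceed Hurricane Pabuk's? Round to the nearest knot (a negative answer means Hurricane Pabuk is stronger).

Hurricane Krosa: ΔP = 78; V ≈ 6.08 × 78^0.615 ≈ 88.62 kt.
Hurricane Pabuk: ΔP = 93; V ≈ 6.08 × 93^0.615 ≈ 98.75 kt.
Difference ≈ 88.62 − 98.75 = -10.13 → -10 kt.

-10 kt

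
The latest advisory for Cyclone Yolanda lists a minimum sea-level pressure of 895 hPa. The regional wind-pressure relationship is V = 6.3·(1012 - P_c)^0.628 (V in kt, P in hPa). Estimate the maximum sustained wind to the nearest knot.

ΔP = 1012 − 895 = 117 hPa.
117^0.628 ≈ 19.899.
V ≈ 6.3 × 19.899 ≈ 125.4 kt.

125 kt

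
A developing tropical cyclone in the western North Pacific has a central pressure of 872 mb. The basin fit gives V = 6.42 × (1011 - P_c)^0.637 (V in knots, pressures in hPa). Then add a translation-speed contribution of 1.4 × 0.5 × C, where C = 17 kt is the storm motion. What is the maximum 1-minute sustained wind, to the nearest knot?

ΔP = 1011 − 872 = 139 mb.
139^0.637 ≈ 23.179.
V ≈ 6.42 × 23.179 ≈ 148.8 kt.
Translation term: 1.4 × 0.5 × 17 = 11.9 kt.
Corrected V ≈ 160.7 kt → 161 kt.

161 kt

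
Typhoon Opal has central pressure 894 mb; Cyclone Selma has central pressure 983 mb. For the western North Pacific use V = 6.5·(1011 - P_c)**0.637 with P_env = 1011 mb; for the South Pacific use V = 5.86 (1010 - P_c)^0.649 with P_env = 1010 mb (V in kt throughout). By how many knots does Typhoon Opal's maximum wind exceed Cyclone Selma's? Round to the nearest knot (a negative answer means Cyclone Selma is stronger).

Typhoon Opal: ΔP = 117; V ≈ 6.5 × 117^0.637 ≈ 135.00 kt.
Cyclone Selma: ΔP = 27; V ≈ 5.86 × 27^0.649 ≈ 49.76 kt.
Difference ≈ 135.00 − 49.76 = 85.24 → 85 kt.

85 kt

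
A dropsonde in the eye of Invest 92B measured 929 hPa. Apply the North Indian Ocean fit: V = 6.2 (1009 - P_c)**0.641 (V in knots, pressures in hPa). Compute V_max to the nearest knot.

103 kt

ΔP = 1009 − 929 = 80 hPa.
80^0.641 ≈ 16.591.
V ≈ 6.2 × 16.591 ≈ 102.9 kt.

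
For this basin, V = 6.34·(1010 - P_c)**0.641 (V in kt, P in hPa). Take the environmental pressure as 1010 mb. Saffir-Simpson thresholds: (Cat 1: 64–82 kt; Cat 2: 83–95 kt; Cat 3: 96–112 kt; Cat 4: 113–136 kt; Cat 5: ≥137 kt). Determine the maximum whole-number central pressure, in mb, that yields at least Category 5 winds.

Category 5 begins at V = 137 kt.
Required ΔP = (137/6.34)^(1/0.641) = 21.609^1.560 ≈ 120.81 mb.
P_c ≤ 1010 − 120.81 = 889.19, so the highest integer P_c is 889 mb.

889 mb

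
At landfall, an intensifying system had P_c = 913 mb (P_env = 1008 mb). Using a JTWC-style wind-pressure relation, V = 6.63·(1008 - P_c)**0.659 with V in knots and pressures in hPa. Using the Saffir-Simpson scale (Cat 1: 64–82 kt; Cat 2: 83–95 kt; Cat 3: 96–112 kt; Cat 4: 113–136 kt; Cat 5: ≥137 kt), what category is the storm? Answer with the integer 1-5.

ΔP = 1008 − 913 = 95 mb.
V ≈ 6.63 × 95^0.659 = 6.63 × 20.11 ≈ 133 kt.
133 kt falls in the Category 4 band.

4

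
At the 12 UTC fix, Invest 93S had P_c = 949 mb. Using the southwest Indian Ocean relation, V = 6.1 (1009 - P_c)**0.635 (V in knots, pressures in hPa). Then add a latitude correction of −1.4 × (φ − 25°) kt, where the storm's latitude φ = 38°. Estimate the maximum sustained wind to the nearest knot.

64 kt

ΔP = 1009 − 949 = 60 mb.
60^0.635 ≈ 13.463.
V ≈ 6.1 × 13.463 ≈ 82.1 kt.
Latitude correction: −1.4 × (38 − 25) = -18.2 kt.
Corrected V ≈ 63.9 kt → 64 kt.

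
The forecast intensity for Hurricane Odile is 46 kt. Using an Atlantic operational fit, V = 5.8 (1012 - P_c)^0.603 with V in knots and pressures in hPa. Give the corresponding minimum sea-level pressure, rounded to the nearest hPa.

981 hPa

ΔP = (V / 5.8)^(1/0.603) = (46/5.8)^1.658.
46/5.8 = 7.931; 7.931^1.658 ≈ 31.00 hPa.
P_c = 1012 − 31.00 = 981.00 ≈ 981 hPa.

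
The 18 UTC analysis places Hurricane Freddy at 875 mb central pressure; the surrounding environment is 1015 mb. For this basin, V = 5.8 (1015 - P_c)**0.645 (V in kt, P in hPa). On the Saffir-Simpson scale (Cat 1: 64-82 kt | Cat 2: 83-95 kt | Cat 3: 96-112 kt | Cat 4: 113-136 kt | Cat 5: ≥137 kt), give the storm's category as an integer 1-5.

ΔP = 1015 − 875 = 140 mb.
V ≈ 5.8 × 140^0.645 = 5.8 × 24.22 ≈ 141 kt.
141 kt falls in the Category 5 band.

5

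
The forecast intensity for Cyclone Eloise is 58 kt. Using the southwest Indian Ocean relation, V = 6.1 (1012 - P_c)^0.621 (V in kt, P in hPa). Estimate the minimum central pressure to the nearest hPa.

974 hPa

ΔP = (V / 6.1)^(1/0.621) = (58/6.1)^1.610.
58/6.1 = 9.508; 9.508^1.610 ≈ 37.59 hPa.
P_c = 1012 − 37.59 = 974.41 ≈ 974 hPa.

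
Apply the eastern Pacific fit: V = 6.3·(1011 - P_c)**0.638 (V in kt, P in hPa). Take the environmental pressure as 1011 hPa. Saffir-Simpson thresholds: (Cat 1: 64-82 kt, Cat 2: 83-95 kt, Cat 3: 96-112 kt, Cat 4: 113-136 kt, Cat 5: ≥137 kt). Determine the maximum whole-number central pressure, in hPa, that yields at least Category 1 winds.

Category 1 begins at V = 64 kt.
Required ΔP = (64/6.3)^(1/0.638) = 10.159^1.567 ≈ 37.85 hPa.
P_c ≤ 1011 − 37.85 = 973.15, so the highest integer P_c is 973 hPa.

973 hPa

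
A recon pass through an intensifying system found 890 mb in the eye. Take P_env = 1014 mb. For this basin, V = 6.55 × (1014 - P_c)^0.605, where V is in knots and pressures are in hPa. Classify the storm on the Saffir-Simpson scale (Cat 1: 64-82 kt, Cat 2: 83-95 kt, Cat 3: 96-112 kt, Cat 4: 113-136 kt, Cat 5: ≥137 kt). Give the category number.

4

ΔP = 1014 − 890 = 124 mb.
V ≈ 6.55 × 124^0.605 = 6.55 × 18.47 ≈ 121 kt.
121 kt falls in the Category 4 band.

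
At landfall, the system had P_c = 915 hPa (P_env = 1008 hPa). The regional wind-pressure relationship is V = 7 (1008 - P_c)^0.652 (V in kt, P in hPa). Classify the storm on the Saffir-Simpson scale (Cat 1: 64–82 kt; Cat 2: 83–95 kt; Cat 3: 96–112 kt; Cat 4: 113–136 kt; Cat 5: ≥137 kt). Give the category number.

ΔP = 1008 − 915 = 93 hPa.
V ≈ 7 × 93^0.652 = 7 × 19.21 ≈ 134 kt.
134 kt falls in the Category 4 band.

4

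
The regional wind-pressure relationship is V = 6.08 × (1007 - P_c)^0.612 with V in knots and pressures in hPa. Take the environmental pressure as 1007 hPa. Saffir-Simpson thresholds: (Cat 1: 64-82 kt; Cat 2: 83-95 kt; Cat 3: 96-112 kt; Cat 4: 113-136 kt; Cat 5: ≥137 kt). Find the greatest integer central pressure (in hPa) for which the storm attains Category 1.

Category 1 begins at V = 64 kt.
Required ΔP = (64/6.08)^(1/0.612) = 10.526^1.634 ≈ 46.82 hPa.
P_c ≤ 1007 − 46.82 = 960.18, so the highest integer P_c is 960 hPa.

960 hPa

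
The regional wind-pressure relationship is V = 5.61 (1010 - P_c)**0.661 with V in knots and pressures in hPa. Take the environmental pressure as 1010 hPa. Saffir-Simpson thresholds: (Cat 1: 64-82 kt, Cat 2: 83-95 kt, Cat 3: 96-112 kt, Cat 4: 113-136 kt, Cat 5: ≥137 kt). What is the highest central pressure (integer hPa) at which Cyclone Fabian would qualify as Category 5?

884 hPa

Category 5 begins at V = 137 kt.
Required ΔP = (137/5.61)^(1/0.661) = 24.421^1.513 ≈ 125.74 hPa.
P_c ≤ 1010 − 125.74 = 884.26, so the highest integer P_c is 884 hPa.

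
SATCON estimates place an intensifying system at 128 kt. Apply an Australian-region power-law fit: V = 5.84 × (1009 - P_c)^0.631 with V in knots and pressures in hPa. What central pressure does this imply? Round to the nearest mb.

ΔP = (V / 5.84)^(1/0.631) = (128/5.84)^1.585.
128/5.84 = 21.918; 21.918^1.585 ≈ 133.31 mb.
P_c = 1009 − 133.31 = 875.69 ≈ 876 mb.

876 mb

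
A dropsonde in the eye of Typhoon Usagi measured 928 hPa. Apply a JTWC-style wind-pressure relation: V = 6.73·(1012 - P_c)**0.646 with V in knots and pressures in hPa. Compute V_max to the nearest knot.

118 kt

ΔP = 1012 − 928 = 84 hPa.
84^0.646 ≈ 17.502.
V ≈ 6.73 × 17.502 ≈ 117.8 kt.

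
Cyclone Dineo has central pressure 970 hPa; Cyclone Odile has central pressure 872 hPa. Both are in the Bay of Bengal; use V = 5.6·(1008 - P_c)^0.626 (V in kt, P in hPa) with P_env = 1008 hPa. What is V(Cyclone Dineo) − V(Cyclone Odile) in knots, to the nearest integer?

Cyclone Dineo: ΔP = 38; V ≈ 5.6 × 38^0.626 ≈ 54.59 kt.
Cyclone Odile: ΔP = 136; V ≈ 5.6 × 136^0.626 ≈ 121.28 kt.
Difference ≈ 54.59 − 121.28 = -66.69 → -67 kt.

-67 kt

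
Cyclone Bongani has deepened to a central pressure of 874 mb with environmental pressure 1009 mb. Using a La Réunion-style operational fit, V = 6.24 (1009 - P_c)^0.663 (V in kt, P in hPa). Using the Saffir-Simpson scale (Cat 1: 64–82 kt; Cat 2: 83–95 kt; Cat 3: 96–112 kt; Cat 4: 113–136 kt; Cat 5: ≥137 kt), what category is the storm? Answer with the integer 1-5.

ΔP = 1009 − 874 = 135 mb.
V ≈ 6.24 × 135^0.663 = 6.24 × 25.85 ≈ 161 kt.
161 kt falls in the Category 5 band.

5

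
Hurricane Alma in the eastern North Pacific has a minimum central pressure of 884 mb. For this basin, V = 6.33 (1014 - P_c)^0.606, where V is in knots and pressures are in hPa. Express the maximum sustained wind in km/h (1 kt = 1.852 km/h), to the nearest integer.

224 km/h

ΔP = 1014 − 884 = 130 mb.
V ≈ 6.33 × 130^0.606 = 6.33 × 19.101 ≈ 120.908 kt.
120.908 × 1.852 ≈ 223.92 km/h → 224 km/h.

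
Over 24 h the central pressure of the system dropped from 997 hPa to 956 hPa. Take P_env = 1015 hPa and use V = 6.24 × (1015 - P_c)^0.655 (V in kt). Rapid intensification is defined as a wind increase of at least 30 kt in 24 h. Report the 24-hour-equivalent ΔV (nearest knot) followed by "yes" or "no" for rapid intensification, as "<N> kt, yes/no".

49 kt, yes

V₁: ΔP = 18, V ≈ 6.24 × 18^0.655 ≈ 41.44 kt.
V₂: ΔP = 59, V ≈ 6.24 × 59^0.655 ≈ 90.18 kt.
ΔV over 24 h = 48.74 kt → 24 h equivalent = 48.74 × 24/24 ≈ 48.74 kt.
49 kt ≥ 30 kt ⇒ rapid intensification.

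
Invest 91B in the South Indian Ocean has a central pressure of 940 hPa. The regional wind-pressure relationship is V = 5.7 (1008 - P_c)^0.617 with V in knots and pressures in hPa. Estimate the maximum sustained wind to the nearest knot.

ΔP = 1008 − 940 = 68 hPa.
68^0.617 ≈ 13.510.
V ≈ 5.7 × 13.510 ≈ 77.0 kt.

77 kt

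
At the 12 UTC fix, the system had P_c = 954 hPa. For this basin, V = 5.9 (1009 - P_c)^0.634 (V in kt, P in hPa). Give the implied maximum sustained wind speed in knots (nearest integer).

ΔP = 1009 − 954 = 55 hPa.
55^0.634 ≈ 12.688.
V ≈ 5.9 × 12.688 ≈ 74.9 kt.

75 kt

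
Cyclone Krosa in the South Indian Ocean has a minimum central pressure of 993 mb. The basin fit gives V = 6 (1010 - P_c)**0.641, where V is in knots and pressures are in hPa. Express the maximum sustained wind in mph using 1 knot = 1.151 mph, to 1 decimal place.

ΔP = 1010 − 993 = 17 mb.
V ≈ 6 × 17^0.641 = 6 × 6.148 ≈ 36.887 kt.
36.887 × 1.151 ≈ 42.46 mph → 42.5 mph.

42.5 mph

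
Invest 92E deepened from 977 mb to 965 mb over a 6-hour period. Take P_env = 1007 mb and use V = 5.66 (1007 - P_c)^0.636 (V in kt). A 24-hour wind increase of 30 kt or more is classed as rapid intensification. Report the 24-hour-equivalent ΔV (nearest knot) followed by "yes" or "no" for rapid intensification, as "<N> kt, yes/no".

47 kt, yes

V₁: ΔP = 30, V ≈ 5.66 × 30^0.636 ≈ 49.23 kt.
V₂: ΔP = 42, V ≈ 5.66 × 42^0.636 ≈ 60.98 kt.
ΔV over 6 h = 11.75 kt → 24 h equivalent = 11.75 × 24/6 ≈ 47.00 kt.
47 kt ≥ 30 kt ⇒ rapid intensification.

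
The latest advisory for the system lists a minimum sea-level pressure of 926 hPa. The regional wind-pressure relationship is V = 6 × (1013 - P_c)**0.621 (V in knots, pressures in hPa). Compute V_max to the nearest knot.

96 kt

ΔP = 1013 − 926 = 87 hPa.
87^0.621 ≈ 16.012.
V ≈ 6 × 16.012 ≈ 96.1 kt.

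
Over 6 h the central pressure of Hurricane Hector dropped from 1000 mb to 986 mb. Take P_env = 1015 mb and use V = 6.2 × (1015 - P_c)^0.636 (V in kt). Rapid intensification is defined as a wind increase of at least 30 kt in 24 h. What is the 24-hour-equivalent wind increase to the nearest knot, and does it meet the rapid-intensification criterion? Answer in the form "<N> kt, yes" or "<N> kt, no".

72 kt, yes

V₁: ΔP = 15, V ≈ 6.2 × 15^0.636 ≈ 34.70 kt.
V₂: ΔP = 29, V ≈ 6.2 × 29^0.636 ≈ 52.78 kt.
ΔV over 6 h = 18.08 kt → 24 h equivalent = 18.08 × 24/6 ≈ 72.32 kt.
72 kt ≥ 30 kt ⇒ rapid intensification.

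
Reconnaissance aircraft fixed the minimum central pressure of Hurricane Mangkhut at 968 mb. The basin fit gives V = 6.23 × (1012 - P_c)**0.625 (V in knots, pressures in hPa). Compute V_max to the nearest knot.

ΔP = 1012 − 968 = 44 mb.
44^0.625 ≈ 10.645.
V ≈ 6.23 × 10.645 ≈ 66.3 kt.

66 kt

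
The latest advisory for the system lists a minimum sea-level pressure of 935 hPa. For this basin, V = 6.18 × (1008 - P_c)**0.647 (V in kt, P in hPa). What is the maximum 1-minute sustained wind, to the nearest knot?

ΔP = 1008 − 935 = 73 hPa.
73^0.647 ≈ 16.054.
V ≈ 6.18 × 16.054 ≈ 99.2 kt.

99 kt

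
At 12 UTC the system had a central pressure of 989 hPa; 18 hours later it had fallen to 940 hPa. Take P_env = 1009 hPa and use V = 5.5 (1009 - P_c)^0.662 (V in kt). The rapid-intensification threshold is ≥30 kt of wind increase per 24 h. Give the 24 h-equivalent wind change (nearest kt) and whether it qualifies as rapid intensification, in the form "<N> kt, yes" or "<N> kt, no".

V₁: ΔP = 20, V ≈ 5.5 × 20^0.662 ≈ 39.96 kt.
V₂: ΔP = 69, V ≈ 5.5 × 69^0.662 ≈ 90.72 kt.
ΔV over 18 h = 50.76 kt → 24 h equivalent = 50.76 × 24/18 ≈ 67.68 kt.
68 kt ≥ 30 kt ⇒ rapid intensification.

68 kt, yes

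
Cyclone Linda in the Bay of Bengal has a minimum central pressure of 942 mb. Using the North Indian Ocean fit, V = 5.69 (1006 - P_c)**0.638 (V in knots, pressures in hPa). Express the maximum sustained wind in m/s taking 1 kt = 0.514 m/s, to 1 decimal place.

ΔP = 1006 − 942 = 64 mb.
V ≈ 5.69 × 64^0.638 = 5.69 × 14.202 ≈ 80.808 kt.
80.808 × 0.514 ≈ 41.54 m/s → 41.5 m/s.

41.5 m/s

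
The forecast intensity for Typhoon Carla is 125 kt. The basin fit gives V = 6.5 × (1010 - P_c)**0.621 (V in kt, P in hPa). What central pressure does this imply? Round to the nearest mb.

ΔP = (V / 6.5)^(1/0.621) = (125/6.5)^1.610.
125/6.5 = 19.231; 19.231^1.610 ≈ 116.85 mb.
P_c = 1010 − 116.85 = 893.15 ≈ 893 mb.

893 mb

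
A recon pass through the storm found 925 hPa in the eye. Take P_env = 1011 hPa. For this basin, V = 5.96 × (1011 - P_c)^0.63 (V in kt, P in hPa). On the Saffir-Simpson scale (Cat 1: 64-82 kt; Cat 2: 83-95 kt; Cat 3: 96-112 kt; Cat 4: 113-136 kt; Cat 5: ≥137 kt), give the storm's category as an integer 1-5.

3

ΔP = 1011 − 925 = 86 hPa.
V ≈ 5.96 × 86^0.63 = 5.96 × 16.55 ≈ 99 kt.
99 kt falls in the Category 3 band.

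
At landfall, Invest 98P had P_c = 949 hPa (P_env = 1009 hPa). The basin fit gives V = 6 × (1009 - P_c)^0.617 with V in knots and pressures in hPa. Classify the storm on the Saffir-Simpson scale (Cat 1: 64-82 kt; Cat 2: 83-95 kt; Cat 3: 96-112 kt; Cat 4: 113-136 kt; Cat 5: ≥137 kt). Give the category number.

ΔP = 1009 − 949 = 60 hPa.
V ≈ 6 × 60^0.617 = 6 × 12.51 ≈ 75 kt.
75 kt falls in the Category 1 band.

1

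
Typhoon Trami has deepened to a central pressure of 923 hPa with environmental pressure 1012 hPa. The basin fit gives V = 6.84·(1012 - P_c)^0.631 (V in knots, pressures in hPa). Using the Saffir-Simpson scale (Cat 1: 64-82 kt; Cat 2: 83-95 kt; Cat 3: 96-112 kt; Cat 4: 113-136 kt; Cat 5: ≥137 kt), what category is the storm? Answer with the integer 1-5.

4

ΔP = 1012 − 923 = 89 hPa.
V ≈ 6.84 × 89^0.631 = 6.84 × 16.98 ≈ 116 kt.
116 kt falls in the Category 4 band.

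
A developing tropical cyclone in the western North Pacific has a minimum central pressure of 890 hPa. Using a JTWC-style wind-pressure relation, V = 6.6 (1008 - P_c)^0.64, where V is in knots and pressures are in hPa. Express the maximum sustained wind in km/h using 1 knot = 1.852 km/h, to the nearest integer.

ΔP = 1008 − 890 = 118 hPa.
V ≈ 6.6 × 118^0.64 = 6.6 × 21.184 ≈ 139.813 kt.
139.813 × 1.852 ≈ 258.93 km/h → 259 km/h.

259 km/h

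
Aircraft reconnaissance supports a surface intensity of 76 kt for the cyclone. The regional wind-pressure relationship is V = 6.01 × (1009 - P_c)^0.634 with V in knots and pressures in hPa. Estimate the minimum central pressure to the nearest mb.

ΔP = (V / 6.01)^(1/0.634) = (76/6.01)^1.577.
76/6.01 = 12.646; 12.646^1.577 ≈ 54.71 mb.
P_c = 1009 − 54.71 = 954.29 ≈ 954 mb.

954 mb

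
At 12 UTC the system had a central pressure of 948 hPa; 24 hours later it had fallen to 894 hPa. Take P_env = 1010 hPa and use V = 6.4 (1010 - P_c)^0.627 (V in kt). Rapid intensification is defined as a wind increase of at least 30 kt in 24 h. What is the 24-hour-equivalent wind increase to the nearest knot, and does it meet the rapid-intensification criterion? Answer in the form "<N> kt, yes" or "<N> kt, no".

V₁: ΔP = 62, V ≈ 6.4 × 62^0.627 ≈ 85.12 kt.
V₂: ΔP = 116, V ≈ 6.4 × 116^0.627 ≈ 126.07 kt.
ΔV over 24 h = 40.95 kt → 24 h equivalent = 40.95 × 24/24 ≈ 40.95 kt.
41 kt ≥ 30 kt ⇒ rapid intensification.

41 kt, yes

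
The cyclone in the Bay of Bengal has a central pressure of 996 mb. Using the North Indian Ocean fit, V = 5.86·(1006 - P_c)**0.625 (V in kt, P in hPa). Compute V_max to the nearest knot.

ΔP = 1006 − 996 = 10 mb.
10^0.625 ≈ 4.217.
V ≈ 5.86 × 4.217 ≈ 24.7 kt.

25 kt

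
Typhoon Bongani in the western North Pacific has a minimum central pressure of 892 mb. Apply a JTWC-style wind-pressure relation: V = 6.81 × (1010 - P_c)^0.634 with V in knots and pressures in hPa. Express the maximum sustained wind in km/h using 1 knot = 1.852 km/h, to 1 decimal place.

259.6 km/h

ΔP = 1010 − 892 = 118 mb.
V ≈ 6.81 × 118^0.634 = 6.81 × 20.586 ≈ 140.191 kt.
140.191 × 1.852 ≈ 259.63 km/h → 259.6 km/h.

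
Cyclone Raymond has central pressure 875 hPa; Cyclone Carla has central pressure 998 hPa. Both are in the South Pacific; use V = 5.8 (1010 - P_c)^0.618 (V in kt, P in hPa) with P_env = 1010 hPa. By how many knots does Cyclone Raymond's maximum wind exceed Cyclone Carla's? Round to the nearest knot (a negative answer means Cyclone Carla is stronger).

Cyclone Raymond: ΔP = 135; V ≈ 5.8 × 135^0.618 ≈ 120.22 kt.
Cyclone Carla: ΔP = 12; V ≈ 5.8 × 12^0.618 ≈ 26.94 kt.
Difference ≈ 120.22 − 26.94 = 93.28 → 93 kt.

93 kt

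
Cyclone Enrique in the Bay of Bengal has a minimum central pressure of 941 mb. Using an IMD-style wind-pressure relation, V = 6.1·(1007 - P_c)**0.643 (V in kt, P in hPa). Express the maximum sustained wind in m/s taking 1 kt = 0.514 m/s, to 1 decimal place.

46.4 m/s

ΔP = 1007 − 941 = 66 mb.
V ≈ 6.1 × 66^0.643 = 6.1 × 14.790 ≈ 90.219 kt.
90.219 × 0.514 ≈ 46.37 m/s → 46.4 m/s.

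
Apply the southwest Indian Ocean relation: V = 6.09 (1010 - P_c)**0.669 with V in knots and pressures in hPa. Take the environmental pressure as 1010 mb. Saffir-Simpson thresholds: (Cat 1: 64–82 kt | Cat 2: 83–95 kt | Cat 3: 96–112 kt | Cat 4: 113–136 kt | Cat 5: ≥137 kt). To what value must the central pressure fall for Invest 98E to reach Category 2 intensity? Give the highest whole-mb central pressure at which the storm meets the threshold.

Category 2 begins at V = 83 kt.
Required ΔP = (83/6.09)^(1/0.669) = 13.629^1.495 ≈ 49.63 mb.
P_c ≤ 1010 − 49.63 = 960.37, so the highest integer P_c is 960 mb.

960 mb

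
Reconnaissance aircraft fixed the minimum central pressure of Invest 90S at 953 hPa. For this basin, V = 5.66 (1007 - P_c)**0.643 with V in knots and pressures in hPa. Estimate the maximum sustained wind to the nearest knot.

ΔP = 1007 − 953 = 54 hPa.
54^0.643 ≈ 13.000.
V ≈ 5.66 × 13.000 ≈ 73.6 kt.

74 kt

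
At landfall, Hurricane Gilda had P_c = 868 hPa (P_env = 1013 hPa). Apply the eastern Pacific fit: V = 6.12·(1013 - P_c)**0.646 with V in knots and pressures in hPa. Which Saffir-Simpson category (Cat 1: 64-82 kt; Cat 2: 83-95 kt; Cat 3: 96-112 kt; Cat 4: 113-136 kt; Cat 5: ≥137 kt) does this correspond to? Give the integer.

ΔP = 1013 − 868 = 145 hPa.
V ≈ 6.12 × 145^0.646 = 6.12 × 24.90 ≈ 152 kt.
152 kt falls in the Category 5 band.

5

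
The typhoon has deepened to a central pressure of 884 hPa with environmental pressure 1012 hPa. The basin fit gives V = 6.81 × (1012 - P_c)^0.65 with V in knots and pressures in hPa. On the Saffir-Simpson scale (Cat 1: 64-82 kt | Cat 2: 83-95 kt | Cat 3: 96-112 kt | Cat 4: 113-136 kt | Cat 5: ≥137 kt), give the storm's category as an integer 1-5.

5

ΔP = 1012 − 884 = 128 hPa.
V ≈ 6.81 × 128^0.65 = 6.81 × 23.43 ≈ 160 kt.
160 kt falls in the Category 5 band.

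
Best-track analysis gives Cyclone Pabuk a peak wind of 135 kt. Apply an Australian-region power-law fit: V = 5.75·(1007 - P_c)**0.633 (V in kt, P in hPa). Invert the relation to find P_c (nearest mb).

861 mb

ΔP = (V / 5.75)^(1/0.633) = (135/5.75)^1.580.
135/5.75 = 23.478; 23.478^1.580 ≈ 146.34 mb.
P_c = 1007 − 146.34 = 860.66 ≈ 861 mb.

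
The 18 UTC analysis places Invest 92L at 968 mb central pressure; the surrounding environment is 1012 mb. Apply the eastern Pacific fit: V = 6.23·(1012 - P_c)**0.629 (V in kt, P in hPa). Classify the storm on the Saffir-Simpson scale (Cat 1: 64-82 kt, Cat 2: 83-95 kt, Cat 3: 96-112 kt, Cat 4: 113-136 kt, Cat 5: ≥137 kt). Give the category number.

ΔP = 1012 − 968 = 44 mb.
V ≈ 6.23 × 44^0.629 = 6.23 × 10.81 ≈ 67 kt.
67 kt falls in the Category 1 band.

1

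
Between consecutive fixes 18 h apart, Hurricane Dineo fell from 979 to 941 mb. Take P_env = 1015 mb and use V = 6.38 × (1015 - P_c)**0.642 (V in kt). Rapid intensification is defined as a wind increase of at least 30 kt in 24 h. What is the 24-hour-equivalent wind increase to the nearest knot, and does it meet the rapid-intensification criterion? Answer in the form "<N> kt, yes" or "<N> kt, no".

50 kt, yes

V₁: ΔP = 36, V ≈ 6.38 × 36^0.642 ≈ 63.67 kt.
V₂: ΔP = 74, V ≈ 6.38 × 74^0.642 ≈ 101.13 kt.
ΔV over 18 h = 37.46 kt → 24 h equivalent = 37.46 × 24/18 ≈ 49.95 kt.
50 kt ≥ 30 kt ⇒ rapid intensification.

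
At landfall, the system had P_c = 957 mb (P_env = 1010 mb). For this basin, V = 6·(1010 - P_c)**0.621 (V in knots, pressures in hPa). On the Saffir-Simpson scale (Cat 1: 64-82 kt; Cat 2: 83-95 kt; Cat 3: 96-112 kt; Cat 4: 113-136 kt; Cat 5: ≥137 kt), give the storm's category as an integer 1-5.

ΔP = 1010 − 957 = 53 mb.
V ≈ 6 × 53^0.621 = 6 × 11.77 ≈ 71 kt.
71 kt falls in the Category 1 band.

1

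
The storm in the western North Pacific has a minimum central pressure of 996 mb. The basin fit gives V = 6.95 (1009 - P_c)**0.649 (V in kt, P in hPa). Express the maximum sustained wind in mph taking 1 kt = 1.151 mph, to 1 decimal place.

ΔP = 1009 − 996 = 13 mb.
V ≈ 6.95 × 13^0.649 = 6.95 × 5.284 ≈ 36.723 kt.
36.723 × 1.151 ≈ 42.27 mph → 42.3 mph.

42.3 mph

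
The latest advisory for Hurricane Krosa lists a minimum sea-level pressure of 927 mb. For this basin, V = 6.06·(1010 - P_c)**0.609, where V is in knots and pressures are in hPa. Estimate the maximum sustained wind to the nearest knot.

ΔP = 1010 − 927 = 83 mb.
83^0.609 ≈ 14.748.
V ≈ 6.06 × 14.748 ≈ 89.4 kt.

89 kt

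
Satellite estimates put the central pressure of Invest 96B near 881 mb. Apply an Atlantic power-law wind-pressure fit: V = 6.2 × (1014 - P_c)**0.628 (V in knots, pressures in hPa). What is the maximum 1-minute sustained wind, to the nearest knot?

134 kt

ΔP = 1014 − 881 = 133 mb.
133^0.628 ≈ 21.566.
V ≈ 6.2 × 21.566 ≈ 133.7 kt.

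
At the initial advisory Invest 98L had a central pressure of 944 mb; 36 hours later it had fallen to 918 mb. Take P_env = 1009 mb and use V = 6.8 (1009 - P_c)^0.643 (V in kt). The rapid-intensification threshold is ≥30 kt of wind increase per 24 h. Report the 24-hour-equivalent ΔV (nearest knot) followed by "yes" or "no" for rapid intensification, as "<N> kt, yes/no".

16 kt, no

V₁: ΔP = 65, V ≈ 6.8 × 65^0.643 ≈ 99.59 kt.
V₂: ΔP = 91, V ≈ 6.8 × 91^0.643 ≈ 123.64 kt.
ΔV over 36 h = 24.05 kt → 24 h equivalent = 24.05 × 24/36 ≈ 16.03 kt.
16 kt < 30 kt ⇒ not rapid intensification.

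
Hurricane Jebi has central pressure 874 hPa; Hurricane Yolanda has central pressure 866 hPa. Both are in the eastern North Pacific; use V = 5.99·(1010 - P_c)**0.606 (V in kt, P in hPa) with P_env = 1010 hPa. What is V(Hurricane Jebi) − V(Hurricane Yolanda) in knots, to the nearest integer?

-4 kt

Hurricane Jebi: ΔP = 136; V ≈ 5.99 × 136^0.606 ≈ 117.58 kt.
Hurricane Yolanda: ΔP = 144; V ≈ 5.99 × 144^0.606 ≈ 121.73 kt.
Difference ≈ 117.58 − 121.73 = -4.15 → -4 kt.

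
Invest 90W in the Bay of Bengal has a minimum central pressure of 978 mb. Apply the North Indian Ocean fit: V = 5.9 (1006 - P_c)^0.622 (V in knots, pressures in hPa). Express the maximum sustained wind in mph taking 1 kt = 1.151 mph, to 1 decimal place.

54.0 mph

ΔP = 1006 − 978 = 28 mb.
V ≈ 5.9 × 28^0.622 = 5.9 × 7.946 ≈ 46.880 kt.
46.880 × 1.151 ≈ 53.96 mph → 54.0 mph.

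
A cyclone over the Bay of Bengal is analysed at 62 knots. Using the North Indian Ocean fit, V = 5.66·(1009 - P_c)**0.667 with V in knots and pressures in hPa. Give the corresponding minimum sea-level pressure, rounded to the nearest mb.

973 mb

ΔP = (V / 5.66)^(1/0.667) = (62/5.66)^1.499.
62/5.66 = 10.954; 10.954^1.499 ≈ 36.19 mb.
P_c = 1009 − 36.19 = 972.81 ≈ 973 mb.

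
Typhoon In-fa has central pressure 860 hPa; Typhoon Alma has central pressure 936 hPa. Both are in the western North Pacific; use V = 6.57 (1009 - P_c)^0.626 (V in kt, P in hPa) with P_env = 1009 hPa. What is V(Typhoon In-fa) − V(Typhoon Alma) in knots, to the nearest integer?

54 kt

Typhoon In-fa: ΔP = 149; V ≈ 6.57 × 149^0.626 ≈ 150.65 kt.
Typhoon Alma: ΔP = 73; V ≈ 6.57 × 73^0.626 ≈ 96.38 kt.
Difference ≈ 150.65 − 96.38 = 54.27 → 54 kt.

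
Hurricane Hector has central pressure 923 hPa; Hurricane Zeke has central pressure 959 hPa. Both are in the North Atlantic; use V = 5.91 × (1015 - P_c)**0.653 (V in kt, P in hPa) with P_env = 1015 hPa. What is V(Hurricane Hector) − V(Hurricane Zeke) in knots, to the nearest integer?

Hurricane Hector: ΔP = 92; V ≈ 5.91 × 92^0.653 ≈ 113.22 kt.
Hurricane Zeke: ΔP = 56; V ≈ 5.91 × 56^0.653 ≈ 81.88 kt.
Difference ≈ 113.22 − 81.88 = 31.34 → 31 kt.

31 kt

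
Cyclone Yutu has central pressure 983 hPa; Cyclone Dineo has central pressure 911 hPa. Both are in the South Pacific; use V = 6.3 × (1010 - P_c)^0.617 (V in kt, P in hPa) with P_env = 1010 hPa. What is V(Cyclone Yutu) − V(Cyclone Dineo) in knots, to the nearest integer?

-59 kt

Cyclone Yutu: ΔP = 27; V ≈ 6.3 × 27^0.617 ≈ 48.14 kt.
Cyclone Dineo: ΔP = 99; V ≈ 6.3 × 99^0.617 ≈ 107.31 kt.
Difference ≈ 48.14 − 107.31 = -59.17 → -59 kt.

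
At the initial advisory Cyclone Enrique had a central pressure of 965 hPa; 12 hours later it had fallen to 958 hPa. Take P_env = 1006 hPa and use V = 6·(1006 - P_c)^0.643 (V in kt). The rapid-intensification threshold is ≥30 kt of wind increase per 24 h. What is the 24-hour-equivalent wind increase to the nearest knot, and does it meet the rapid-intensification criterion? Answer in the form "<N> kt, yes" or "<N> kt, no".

14 kt, no

V₁: ΔP = 41, V ≈ 6 × 41^0.643 ≈ 65.34 kt.
V₂: ΔP = 48, V ≈ 6 × 48^0.643 ≈ 72.31 kt.
ΔV over 12 h = 6.97 kt → 24 h equivalent = 6.97 × 24/12 ≈ 13.94 kt.
14 kt < 30 kt ⇒ not rapid intensification.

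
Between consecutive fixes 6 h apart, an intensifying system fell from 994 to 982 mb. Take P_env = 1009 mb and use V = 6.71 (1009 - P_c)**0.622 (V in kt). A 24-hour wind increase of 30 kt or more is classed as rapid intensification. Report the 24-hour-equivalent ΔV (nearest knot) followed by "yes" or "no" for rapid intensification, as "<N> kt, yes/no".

V₁: ΔP = 15, V ≈ 6.71 × 15^0.622 ≈ 36.16 kt.
V₂: ΔP = 27, V ≈ 6.71 × 27^0.622 ≈ 52.12 kt.
ΔV over 6 h = 15.96 kt → 24 h equivalent = 15.96 × 24/6 ≈ 63.84 kt.
64 kt ≥ 30 kt ⇒ rapid intensification.

64 kt, yes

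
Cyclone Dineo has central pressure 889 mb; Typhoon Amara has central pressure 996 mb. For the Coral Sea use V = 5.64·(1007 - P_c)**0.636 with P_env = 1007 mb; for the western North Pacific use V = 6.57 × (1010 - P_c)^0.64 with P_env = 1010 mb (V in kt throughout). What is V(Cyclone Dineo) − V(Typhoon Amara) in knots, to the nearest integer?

Cyclone Dineo: ΔP = 118; V ≈ 5.64 × 118^0.636 ≈ 117.22 kt.
Typhoon Amara: ΔP = 14; V ≈ 6.57 × 14^0.64 ≈ 35.57 kt.
Difference ≈ 117.22 − 35.57 = 81.65 → 82 kt.

82 kt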